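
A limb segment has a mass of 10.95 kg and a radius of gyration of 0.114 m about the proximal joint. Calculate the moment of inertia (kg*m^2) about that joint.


I = m * k^2
I = 10.95 * 0.114^2
k^2 = 0.0130
I = 0.1423


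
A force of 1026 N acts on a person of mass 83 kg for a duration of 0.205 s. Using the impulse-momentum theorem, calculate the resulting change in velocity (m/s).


J = F * dt = 1026 * 0.205 = 210.3300 N*s
delta_v = J / m
delta_v = 210.3300 / 83
delta_v = 2.5341


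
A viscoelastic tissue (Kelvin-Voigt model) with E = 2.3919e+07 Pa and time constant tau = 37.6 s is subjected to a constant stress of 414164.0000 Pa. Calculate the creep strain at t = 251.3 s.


epsilon(t) = (sigma/E) * (1 - exp(-t/tau))
sigma/E = 414164.0000 / 2.3919e+07 = 0.0173
exp(-t/tau) = exp(-251.3 / 37.6) = 0.0013
epsilon = 0.0173 * (1 - 0.0013)
epsilon = 0.0173


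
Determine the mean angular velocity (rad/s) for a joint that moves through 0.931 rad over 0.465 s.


omega = delta_theta / delta_t
omega = 0.931 / 0.465
omega = 2.0022


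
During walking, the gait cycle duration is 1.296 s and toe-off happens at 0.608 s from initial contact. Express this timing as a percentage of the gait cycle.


pct = (event_time / cycle_time) * 100
pct = (0.608 / 1.296) * 100
ratio = 0.4691
pct = 46.9136


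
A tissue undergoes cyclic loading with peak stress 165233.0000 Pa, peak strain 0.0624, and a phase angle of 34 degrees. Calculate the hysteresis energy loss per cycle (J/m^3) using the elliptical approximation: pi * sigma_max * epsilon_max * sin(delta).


E_loss = pi * sigma_max * epsilon_max * sin(delta)
delta = 34 deg = 0.5934 rad
sin(delta) = 0.5592
E_loss = pi * 165233.0000 * 0.0624 * 0.5592
E_loss = 18113.1049


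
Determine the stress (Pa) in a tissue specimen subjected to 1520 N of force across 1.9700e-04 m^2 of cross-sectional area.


stress = F / A
stress = 1520 / 1.9700e-04
stress = 7.7157e+06


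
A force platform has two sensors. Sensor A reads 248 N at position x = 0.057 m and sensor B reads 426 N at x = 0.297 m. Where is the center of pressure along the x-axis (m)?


COP_x = (F1*x1 + F2*x2) / (F1 + F2)
COP_x = (248*0.057 + 426*0.297) / (248 + 426)
Numerator = 140.6580
Denominator = 674
COP_x = 0.2087


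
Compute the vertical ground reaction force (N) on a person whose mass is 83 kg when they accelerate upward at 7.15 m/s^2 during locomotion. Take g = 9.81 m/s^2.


GRF = m * (g + a)
GRF = 83 * (9.81 + 7.15)
GRF = 83 * 16.9600
GRF = 1407.6800


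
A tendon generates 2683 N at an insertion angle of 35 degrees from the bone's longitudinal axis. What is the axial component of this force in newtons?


F_eff = F_tendon * cos(theta)
theta = 35 deg = 0.6109 rad
cos(theta) = 0.8192
F_eff = 2683 * 0.8192
F_eff = 2197.7849


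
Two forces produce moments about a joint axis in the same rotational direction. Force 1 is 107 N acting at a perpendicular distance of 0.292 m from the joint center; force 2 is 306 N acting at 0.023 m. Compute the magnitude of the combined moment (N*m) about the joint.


M = F1 * d1 + F2 * d2
M = 107 * 0.292 + 306 * 0.023
M = 31.2440 + 7.0380
M = 38.2820


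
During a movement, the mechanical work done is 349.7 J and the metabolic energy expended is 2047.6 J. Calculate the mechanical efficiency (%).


eta = (W_mech / E_meta) * 100
eta = (349.7 / 2047.6) * 100
ratio = 0.1708
eta = 17.0785


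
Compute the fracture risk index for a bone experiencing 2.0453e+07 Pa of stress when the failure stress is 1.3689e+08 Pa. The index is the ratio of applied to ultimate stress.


FRI = applied / ultimate
FRI = 2.0453e+07 / 1.3689e+08
FRI = 0.1494


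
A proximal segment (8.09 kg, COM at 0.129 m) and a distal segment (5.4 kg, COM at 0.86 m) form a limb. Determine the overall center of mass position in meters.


COM = (m1*x1 + m2*x2) / (m1 + m2)
COM = (8.09*0.129 + 5.4*0.86) / (8.09 + 5.4)
Numerator = 5.6876
Denominator = 13.4900
COM = 0.4216


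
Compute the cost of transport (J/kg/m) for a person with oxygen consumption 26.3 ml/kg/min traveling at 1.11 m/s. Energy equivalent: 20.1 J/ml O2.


Power per kg = VO2 * 20.1 / 60
Power per kg = 26.3 * 20.1 / 60 = 8.8105 W/kg
Cost = power_per_kg / speed
Cost = 8.8105 / 1.11
Cost = 7.9374


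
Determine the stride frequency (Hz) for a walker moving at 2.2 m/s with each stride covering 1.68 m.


f = v / stride_length
f = 2.2 / 1.68
f = 1.3095


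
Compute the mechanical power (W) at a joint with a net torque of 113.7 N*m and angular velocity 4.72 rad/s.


P = M * omega
P = 113.7 * 4.72
P = 536.6640


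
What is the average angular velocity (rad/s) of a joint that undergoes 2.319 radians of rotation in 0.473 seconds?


omega = delta_theta / delta_t
omega = 2.319 / 0.473
omega = 4.9027


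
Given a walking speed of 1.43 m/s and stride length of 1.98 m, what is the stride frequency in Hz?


f = v / stride_length
f = 1.43 / 1.98
f = 0.7222


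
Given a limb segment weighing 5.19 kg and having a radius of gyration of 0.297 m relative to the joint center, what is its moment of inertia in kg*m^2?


I = m * k^2
I = 5.19 * 0.297^2
k^2 = 0.0882
I = 0.4578


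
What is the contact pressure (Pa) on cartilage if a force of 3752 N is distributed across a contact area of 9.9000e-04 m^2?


P = F / A
P = 3752 / 9.9000e-04
P = 3.7899e+06


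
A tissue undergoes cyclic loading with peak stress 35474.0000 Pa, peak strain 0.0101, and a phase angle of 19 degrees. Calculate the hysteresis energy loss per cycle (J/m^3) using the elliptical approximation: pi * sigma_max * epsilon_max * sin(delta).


E_loss = pi * sigma_max * epsilon_max * sin(delta)
delta = 19 deg = 0.3316 rad
sin(delta) = 0.3256
E_loss = pi * 35474.0000 * 0.0101 * 0.3256
E_loss = 366.4573


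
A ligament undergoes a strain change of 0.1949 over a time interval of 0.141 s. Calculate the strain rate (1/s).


strain_rate = delta_strain / delta_t
strain_rate = 0.1949 / 0.141
strain_rate = 1.3823


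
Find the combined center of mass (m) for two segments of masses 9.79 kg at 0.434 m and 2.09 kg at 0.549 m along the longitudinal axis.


COM = (m1*x1 + m2*x2) / (m1 + m2)
COM = (9.79*0.434 + 2.09*0.549) / (9.79 + 2.09)
Numerator = 5.3963
Denominator = 11.8800
COM = 0.4542


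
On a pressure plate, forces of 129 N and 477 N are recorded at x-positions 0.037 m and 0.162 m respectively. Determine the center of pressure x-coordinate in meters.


COP_x = (F1*x1 + F2*x2) / (F1 + F2)
COP_x = (129*0.037 + 477*0.162) / (129 + 477)
Numerator = 82.0470
Denominator = 606
COP_x = 0.1354


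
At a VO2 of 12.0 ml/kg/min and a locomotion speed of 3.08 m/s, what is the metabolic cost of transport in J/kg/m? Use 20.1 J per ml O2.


Power per kg = VO2 * 20.1 / 60
Power per kg = 12.0 * 20.1 / 60 = 4.0200 W/kg
Cost = power_per_kg / speed
Cost = 4.0200 / 3.08
Cost = 1.3052


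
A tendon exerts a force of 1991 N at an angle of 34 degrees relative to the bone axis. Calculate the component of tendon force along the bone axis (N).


F_eff = F_tendon * cos(theta)
theta = 34 deg = 0.5934 rad
cos(theta) = 0.8290
F_eff = 1991 * 0.8290
F_eff = 1650.6138


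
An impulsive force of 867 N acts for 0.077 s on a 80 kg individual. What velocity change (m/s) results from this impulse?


J = F * dt = 867 * 0.077 = 66.7590 N*s
delta_v = J / m
delta_v = 66.7590 / 80
delta_v = 0.8345


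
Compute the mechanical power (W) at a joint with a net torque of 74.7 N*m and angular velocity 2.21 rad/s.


P = M * omega
P = 74.7 * 2.21
P = 165.0870


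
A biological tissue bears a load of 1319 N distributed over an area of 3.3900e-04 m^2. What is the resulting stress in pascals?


stress = F / A
stress = 1319 / 3.3900e-04
stress = 3.8909e+06


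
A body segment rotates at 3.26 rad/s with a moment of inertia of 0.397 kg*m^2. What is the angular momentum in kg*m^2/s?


L = I * omega
L = 0.397 * 3.26
L = 1.2942


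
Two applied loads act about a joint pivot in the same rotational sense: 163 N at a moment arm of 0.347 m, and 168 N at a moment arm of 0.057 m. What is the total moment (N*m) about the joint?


M = F1 * d1 + F2 * d2
M = 163 * 0.347 + 168 * 0.057
M = 56.5610 + 9.5760
M = 66.1370


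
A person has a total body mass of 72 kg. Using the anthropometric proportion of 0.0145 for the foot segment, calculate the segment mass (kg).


m_segment = body_mass * fraction
m_segment = 72 * 0.0145
m_segment = 1.0440


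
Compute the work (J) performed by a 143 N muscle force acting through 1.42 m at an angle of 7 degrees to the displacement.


W = F * d * cos(theta)
theta = 7 deg = 0.1222 rad
cos(theta) = 0.9925
W = 143 * 1.42 * 0.9925
W = 201.5464


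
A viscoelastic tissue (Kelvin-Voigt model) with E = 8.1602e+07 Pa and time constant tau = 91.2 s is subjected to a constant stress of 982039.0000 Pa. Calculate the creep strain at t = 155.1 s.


epsilon(t) = (sigma/E) * (1 - exp(-t/tau))
sigma/E = 982039.0000 / 8.1602e+07 = 0.0120
exp(-t/tau) = exp(-155.1 / 91.2) = 0.1826
epsilon = 0.0120 * (1 - 0.1826)
epsilon = 0.0098


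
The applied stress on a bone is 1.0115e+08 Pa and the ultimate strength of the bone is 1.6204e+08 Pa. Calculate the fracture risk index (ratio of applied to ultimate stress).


FRI = applied / ultimate
FRI = 1.0115e+08 / 1.6204e+08
FRI = 0.6242


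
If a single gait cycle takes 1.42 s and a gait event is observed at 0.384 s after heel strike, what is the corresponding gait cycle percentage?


pct = (event_time / cycle_time) * 100
pct = (0.384 / 1.42) * 100
ratio = 0.2704
pct = 27.0423


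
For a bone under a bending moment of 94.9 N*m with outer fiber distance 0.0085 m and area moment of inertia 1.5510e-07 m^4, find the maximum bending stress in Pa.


sigma = M * c / I
sigma = 94.9 * 0.0085 / 1.5510e-07
M * c = 0.8067
sigma = 5.2008e+06


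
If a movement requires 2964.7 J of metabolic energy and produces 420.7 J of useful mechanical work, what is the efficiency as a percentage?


eta = (W_mech / E_meta) * 100
eta = (420.7 / 2964.7) * 100
ratio = 0.1419
eta = 14.1903


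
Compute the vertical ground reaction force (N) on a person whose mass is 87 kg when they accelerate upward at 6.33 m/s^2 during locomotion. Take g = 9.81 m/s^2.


GRF = m * (g + a)
GRF = 87 * (9.81 + 6.33)
GRF = 87 * 16.1400
GRF = 1404.1800


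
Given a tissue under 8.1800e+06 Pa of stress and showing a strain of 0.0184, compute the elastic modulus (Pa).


E = stress / strain
E = 8.1800e+06 / 0.0184
E = 4.4457e+08


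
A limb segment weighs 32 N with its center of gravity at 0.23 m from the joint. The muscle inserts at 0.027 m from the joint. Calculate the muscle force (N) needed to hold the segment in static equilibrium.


F_muscle = W * d_load / d_muscle
F_muscle = 32 * 0.23 / 0.027
Numerator = 7.3600
F_muscle = 272.5926


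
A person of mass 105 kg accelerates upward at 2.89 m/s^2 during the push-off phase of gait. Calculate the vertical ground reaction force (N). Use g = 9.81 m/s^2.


GRF = m * (g + a)
GRF = 105 * (9.81 + 2.89)
GRF = 105 * 12.7000
GRF = 1333.5000


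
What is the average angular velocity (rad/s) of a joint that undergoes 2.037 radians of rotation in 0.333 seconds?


omega = delta_theta / delta_t
omega = 2.037 / 0.333
omega = 6.1171


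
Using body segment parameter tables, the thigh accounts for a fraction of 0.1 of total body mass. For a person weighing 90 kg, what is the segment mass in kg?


m_segment = body_mass * fraction
m_segment = 90 * 0.1
m_segment = 9.0000


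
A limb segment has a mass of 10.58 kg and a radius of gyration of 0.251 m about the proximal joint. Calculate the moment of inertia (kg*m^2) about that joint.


I = m * k^2
I = 10.58 * 0.251^2
k^2 = 0.0630
I = 0.6666


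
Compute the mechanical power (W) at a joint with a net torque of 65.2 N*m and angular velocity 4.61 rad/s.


P = M * omega
P = 65.2 * 4.61
P = 300.5720


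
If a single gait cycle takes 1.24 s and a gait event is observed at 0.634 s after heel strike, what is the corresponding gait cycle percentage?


pct = (event_time / cycle_time) * 100
pct = (0.634 / 1.24) * 100
ratio = 0.5113
pct = 51.1290


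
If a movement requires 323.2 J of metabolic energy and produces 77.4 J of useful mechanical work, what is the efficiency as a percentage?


eta = (W_mech / E_meta) * 100
eta = (77.4 / 323.2) * 100
ratio = 0.2395
eta = 23.9480


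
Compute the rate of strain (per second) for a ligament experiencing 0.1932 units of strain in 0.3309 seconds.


strain_rate = delta_strain / delta_t
strain_rate = 0.1932 / 0.3309
strain_rate = 0.5839


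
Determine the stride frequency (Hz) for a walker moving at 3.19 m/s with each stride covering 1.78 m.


f = v / stride_length
f = 3.19 / 1.78
f = 1.7921


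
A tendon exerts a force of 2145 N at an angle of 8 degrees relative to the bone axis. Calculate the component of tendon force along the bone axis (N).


F_eff = F_tendon * cos(theta)
theta = 8 deg = 0.1396 rad
cos(theta) = 0.9903
F_eff = 2145 * 0.9903
F_eff = 2124.1250


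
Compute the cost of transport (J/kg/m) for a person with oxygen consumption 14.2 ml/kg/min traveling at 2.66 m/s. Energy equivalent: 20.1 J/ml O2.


Power per kg = VO2 * 20.1 / 60
Power per kg = 14.2 * 20.1 / 60 = 4.7570 W/kg
Cost = power_per_kg / speed
Cost = 4.7570 / 2.66
Cost = 1.7883


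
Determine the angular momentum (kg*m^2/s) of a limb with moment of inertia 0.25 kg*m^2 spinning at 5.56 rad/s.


L = I * omega
L = 0.25 * 5.56
L = 1.3900


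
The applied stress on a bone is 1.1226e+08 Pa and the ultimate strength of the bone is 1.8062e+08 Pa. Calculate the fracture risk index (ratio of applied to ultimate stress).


FRI = applied / ultimate
FRI = 1.1226e+08 / 1.8062e+08
FRI = 0.6215


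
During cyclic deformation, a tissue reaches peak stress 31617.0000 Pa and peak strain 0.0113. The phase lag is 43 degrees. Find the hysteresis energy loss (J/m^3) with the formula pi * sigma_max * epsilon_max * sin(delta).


E_loss = pi * sigma_max * epsilon_max * sin(delta)
delta = 43 deg = 0.7505 rad
sin(delta) = 0.6820
E_loss = pi * 31617.0000 * 0.0113 * 0.6820
E_loss = 765.4773


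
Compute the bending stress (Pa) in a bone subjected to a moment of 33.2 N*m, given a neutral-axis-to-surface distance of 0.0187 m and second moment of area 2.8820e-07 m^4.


sigma = M * c / I
sigma = 33.2 * 0.0187 / 2.8820e-07
M * c = 0.6208
sigma = 2.1542e+06


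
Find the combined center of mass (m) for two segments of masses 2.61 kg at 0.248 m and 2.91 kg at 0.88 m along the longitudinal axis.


COM = (m1*x1 + m2*x2) / (m1 + m2)
COM = (2.61*0.248 + 2.91*0.88) / (2.61 + 2.91)
Numerator = 3.2081
Denominator = 5.5200
COM = 0.5812


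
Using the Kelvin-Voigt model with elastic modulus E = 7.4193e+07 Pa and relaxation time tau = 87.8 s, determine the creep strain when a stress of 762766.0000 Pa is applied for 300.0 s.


epsilon(t) = (sigma/E) * (1 - exp(-t/tau))
sigma/E = 762766.0000 / 7.4193e+07 = 0.0103
exp(-t/tau) = exp(-300.0 / 87.8) = 0.0328
epsilon = 0.0103 * (1 - 0.0328)
epsilon = 0.0099


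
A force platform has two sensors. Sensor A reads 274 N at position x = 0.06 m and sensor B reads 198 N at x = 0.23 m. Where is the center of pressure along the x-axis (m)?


COP_x = (F1*x1 + F2*x2) / (F1 + F2)
COP_x = (274*0.06 + 198*0.23) / (274 + 198)
Numerator = 61.9800
Denominator = 472
COP_x = 0.1313


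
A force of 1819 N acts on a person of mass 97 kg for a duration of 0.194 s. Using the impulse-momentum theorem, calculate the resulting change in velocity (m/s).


J = F * dt = 1819 * 0.194 = 352.8860 N*s
delta_v = J / m
delta_v = 352.8860 / 97
delta_v = 3.6380


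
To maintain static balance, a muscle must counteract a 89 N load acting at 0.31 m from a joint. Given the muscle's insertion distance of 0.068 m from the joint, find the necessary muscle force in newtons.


F_muscle = W * d_load / d_muscle
F_muscle = 89 * 0.31 / 0.068
Numerator = 27.5900
F_muscle = 405.7353


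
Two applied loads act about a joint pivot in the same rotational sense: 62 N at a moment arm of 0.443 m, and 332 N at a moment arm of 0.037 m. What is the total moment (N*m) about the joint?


M = F1 * d1 + F2 * d2
M = 62 * 0.443 + 332 * 0.037
M = 27.4660 + 12.2840
M = 39.7500


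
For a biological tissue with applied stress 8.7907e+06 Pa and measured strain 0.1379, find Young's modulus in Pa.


E = stress / strain
E = 8.7907e+06 / 0.1379
E = 6.3747e+07


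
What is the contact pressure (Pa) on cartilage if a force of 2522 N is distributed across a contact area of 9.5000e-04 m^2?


P = F / A
P = 2522 / 9.5000e-04
P = 2.6547e+06


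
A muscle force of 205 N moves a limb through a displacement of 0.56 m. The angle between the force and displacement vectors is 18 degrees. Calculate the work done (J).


W = F * d * cos(theta)
theta = 18 deg = 0.3142 rad
cos(theta) = 0.9511
W = 205 * 0.56 * 0.9511
W = 109.1813


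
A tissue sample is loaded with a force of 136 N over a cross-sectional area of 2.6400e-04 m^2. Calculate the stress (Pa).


stress = F / A
stress = 136 / 2.6400e-04
stress = 515151.5152


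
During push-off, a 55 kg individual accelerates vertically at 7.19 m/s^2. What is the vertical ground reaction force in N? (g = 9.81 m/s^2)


GRF = m * (g + a)
GRF = 55 * (9.81 + 7.19)
GRF = 55 * 17.0000
GRF = 935.0000


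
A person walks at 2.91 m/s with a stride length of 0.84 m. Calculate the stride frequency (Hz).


f = v / stride_length
f = 2.91 / 0.84
f = 3.4643


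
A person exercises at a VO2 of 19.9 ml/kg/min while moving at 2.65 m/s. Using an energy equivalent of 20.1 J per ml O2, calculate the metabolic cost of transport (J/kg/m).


Power per kg = VO2 * 20.1 / 60
Power per kg = 19.9 * 20.1 / 60 = 6.6665 W/kg
Cost = power_per_kg / speed
Cost = 6.6665 / 2.65
Cost = 2.5157


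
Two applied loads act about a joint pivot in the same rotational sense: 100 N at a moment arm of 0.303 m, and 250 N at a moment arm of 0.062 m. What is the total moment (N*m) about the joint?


M = F1 * d1 + F2 * d2
M = 100 * 0.303 + 250 * 0.062
M = 30.3000 + 15.5000
M = 45.8000


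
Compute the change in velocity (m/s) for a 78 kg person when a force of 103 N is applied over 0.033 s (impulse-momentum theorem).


J = F * dt = 103 * 0.033 = 3.3990 N*s
delta_v = J / m
delta_v = 3.3990 / 78
delta_v = 0.0436


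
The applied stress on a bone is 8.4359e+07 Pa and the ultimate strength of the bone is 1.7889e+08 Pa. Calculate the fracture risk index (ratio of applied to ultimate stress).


FRI = applied / ultimate
FRI = 8.4359e+07 / 1.7889e+08
FRI = 0.4716


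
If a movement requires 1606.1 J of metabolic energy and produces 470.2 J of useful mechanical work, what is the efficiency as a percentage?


eta = (W_mech / E_meta) * 100
eta = (470.2 / 1606.1) * 100
ratio = 0.2928
eta = 29.2759


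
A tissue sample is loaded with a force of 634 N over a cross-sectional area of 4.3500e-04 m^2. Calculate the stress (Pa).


stress = F / A
stress = 634 / 4.3500e-04
stress = 1.4575e+06


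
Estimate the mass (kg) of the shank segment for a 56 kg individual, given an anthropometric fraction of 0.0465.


m_segment = body_mass * fraction
m_segment = 56 * 0.0465
m_segment = 2.6040


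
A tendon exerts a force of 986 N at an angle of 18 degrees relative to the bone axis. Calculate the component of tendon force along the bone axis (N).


F_eff = F_tendon * cos(theta)
theta = 18 deg = 0.3142 rad
cos(theta) = 0.9511
F_eff = 986 * 0.9511
F_eff = 937.7417


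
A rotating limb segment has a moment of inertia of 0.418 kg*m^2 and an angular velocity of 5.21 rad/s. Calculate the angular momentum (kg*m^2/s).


L = I * omega
L = 0.418 * 5.21
L = 2.1778


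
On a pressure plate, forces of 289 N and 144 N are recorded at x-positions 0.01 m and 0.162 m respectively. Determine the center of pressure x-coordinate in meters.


COP_x = (F1*x1 + F2*x2) / (F1 + F2)
COP_x = (289*0.01 + 144*0.162) / (289 + 144)
Numerator = 26.2180
Denominator = 433
COP_x = 0.0605


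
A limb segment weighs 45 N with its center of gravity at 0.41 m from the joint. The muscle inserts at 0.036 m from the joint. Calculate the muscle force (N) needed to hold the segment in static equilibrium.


F_muscle = W * d_load / d_muscle
F_muscle = 45 * 0.41 / 0.036
Numerator = 18.4500
F_muscle = 512.5000


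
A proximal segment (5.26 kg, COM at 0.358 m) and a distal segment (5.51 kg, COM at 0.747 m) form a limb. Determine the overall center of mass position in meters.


COM = (m1*x1 + m2*x2) / (m1 + m2)
COM = (5.26*0.358 + 5.51*0.747) / (5.26 + 5.51)
Numerator = 5.9990
Denominator = 10.7700
COM = 0.5570


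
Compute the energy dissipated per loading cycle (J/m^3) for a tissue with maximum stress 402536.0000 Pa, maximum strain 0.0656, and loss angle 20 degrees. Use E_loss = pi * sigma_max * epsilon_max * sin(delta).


E_loss = pi * sigma_max * epsilon_max * sin(delta)
delta = 20 deg = 0.3491 rad
sin(delta) = 0.3420
E_loss = pi * 402536.0000 * 0.0656 * 0.3420
E_loss = 28373.3179


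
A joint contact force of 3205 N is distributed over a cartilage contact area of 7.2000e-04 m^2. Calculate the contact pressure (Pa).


P = F / A
P = 3205 / 7.2000e-04
P = 4.4514e+06


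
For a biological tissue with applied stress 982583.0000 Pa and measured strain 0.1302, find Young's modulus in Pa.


E = stress / strain
E = 982583.0000 / 0.1302
E = 7.5467e+06


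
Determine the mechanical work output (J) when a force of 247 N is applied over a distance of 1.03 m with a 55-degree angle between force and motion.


W = F * d * cos(theta)
theta = 55 deg = 0.9599 rad
cos(theta) = 0.5736
W = 247 * 1.03 * 0.5736
W = 145.9236


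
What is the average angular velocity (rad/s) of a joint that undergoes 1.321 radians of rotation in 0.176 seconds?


omega = delta_theta / delta_t
omega = 1.321 / 0.176
omega = 7.5057


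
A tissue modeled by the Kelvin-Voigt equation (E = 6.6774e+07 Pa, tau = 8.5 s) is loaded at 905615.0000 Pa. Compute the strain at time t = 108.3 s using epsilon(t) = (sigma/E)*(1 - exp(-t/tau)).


epsilon(t) = (sigma/E) * (1 - exp(-t/tau))
sigma/E = 905615.0000 / 6.6774e+07 = 0.0136
exp(-t/tau) = exp(-108.3 / 8.5) = 2.9280e-06
epsilon = 0.0136 * (1 - 2.9280e-06)
epsilon = 0.0136


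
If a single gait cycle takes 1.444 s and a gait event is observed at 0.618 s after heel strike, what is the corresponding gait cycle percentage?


pct = (event_time / cycle_time) * 100
pct = (0.618 / 1.444) * 100
ratio = 0.4280
pct = 42.7978


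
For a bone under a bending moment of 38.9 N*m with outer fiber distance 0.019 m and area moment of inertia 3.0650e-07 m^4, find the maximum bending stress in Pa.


sigma = M * c / I
sigma = 38.9 * 0.019 / 3.0650e-07
M * c = 0.7391
sigma = 2.4114e+06


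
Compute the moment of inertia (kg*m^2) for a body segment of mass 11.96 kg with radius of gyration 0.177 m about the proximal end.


I = m * k^2
I = 11.96 * 0.177^2
k^2 = 0.0313
I = 0.3747


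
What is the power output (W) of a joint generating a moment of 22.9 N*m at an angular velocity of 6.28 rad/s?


P = M * omega
P = 22.9 * 6.28
P = 143.8120


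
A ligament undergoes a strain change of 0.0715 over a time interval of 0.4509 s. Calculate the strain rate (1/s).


strain_rate = delta_strain / delta_t
strain_rate = 0.0715 / 0.4509
strain_rate = 0.1586


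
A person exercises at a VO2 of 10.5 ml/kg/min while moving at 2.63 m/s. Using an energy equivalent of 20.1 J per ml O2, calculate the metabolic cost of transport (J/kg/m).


Power per kg = VO2 * 20.1 / 60
Power per kg = 10.5 * 20.1 / 60 = 3.5175 W/kg
Cost = power_per_kg / speed
Cost = 3.5175 / 2.63
Cost = 1.3375


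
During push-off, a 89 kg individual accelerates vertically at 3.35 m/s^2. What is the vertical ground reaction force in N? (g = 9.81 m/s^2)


GRF = m * (g + a)
GRF = 89 * (9.81 + 3.35)
GRF = 89 * 13.1600
GRF = 1171.2400


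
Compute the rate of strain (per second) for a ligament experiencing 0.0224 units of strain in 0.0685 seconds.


strain_rate = delta_strain / delta_t
strain_rate = 0.0224 / 0.0685
strain_rate = 0.3270


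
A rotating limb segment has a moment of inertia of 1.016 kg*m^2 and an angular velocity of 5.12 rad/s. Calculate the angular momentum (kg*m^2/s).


L = I * omega
L = 1.016 * 5.12
L = 5.2019


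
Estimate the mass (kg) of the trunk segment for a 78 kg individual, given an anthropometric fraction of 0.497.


m_segment = body_mass * fraction
m_segment = 78 * 0.497
m_segment = 38.7660


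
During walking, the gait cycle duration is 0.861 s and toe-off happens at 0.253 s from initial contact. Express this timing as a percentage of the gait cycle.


pct = (event_time / cycle_time) * 100
pct = (0.253 / 0.861) * 100
ratio = 0.2938
pct = 29.3844


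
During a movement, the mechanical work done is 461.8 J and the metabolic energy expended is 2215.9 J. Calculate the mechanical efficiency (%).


eta = (W_mech / E_meta) * 100
eta = (461.8 / 2215.9) * 100
ratio = 0.2084
eta = 20.8403


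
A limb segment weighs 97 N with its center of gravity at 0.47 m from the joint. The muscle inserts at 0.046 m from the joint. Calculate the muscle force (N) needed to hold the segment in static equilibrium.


F_muscle = W * d_load / d_muscle
F_muscle = 97 * 0.47 / 0.046
Numerator = 45.5900
F_muscle = 991.0870


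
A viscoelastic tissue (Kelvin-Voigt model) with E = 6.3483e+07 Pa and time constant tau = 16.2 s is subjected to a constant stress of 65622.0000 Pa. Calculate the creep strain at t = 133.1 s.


epsilon(t) = (sigma/E) * (1 - exp(-t/tau))
sigma/E = 65622.0000 / 6.3483e+07 = 0.0010
exp(-t/tau) = exp(-133.1 / 16.2) = 2.7028e-04
epsilon = 0.0010 * (1 - 2.7028e-04)
epsilon = 0.0010


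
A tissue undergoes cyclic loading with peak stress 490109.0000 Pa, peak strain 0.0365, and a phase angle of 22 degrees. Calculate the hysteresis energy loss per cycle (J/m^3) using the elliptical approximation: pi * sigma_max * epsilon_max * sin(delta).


E_loss = pi * sigma_max * epsilon_max * sin(delta)
delta = 22 deg = 0.3840 rad
sin(delta) = 0.3746
E_loss = pi * 490109.0000 * 0.0365 * 0.3746
E_loss = 21052.8469


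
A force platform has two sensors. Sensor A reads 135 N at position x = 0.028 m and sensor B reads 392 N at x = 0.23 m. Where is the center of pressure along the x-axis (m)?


COP_x = (F1*x1 + F2*x2) / (F1 + F2)
COP_x = (135*0.028 + 392*0.23) / (135 + 392)
Numerator = 93.9400
Denominator = 527
COP_x = 0.1783


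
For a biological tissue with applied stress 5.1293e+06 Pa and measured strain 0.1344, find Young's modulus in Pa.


E = stress / strain
E = 5.1293e+06 / 0.1344
E = 3.8164e+07


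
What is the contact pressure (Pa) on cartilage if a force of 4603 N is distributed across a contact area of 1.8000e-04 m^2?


P = F / A
P = 4603 / 1.8000e-04
P = 2.5572e+07


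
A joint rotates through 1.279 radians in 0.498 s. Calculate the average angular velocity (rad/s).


omega = delta_theta / delta_t
omega = 1.279 / 0.498
omega = 2.5683


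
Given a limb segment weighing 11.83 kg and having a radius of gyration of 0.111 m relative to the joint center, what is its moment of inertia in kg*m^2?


I = m * k^2
I = 11.83 * 0.111^2
k^2 = 0.0123
I = 0.1458


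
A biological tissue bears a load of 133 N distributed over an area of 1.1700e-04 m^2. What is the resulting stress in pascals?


stress = F / A
stress = 133 / 1.1700e-04
stress = 1.1368e+06


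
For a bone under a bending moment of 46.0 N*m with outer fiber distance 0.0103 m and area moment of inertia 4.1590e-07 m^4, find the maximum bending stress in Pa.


sigma = M * c / I
sigma = 46.0 * 0.0103 / 4.1590e-07
M * c = 0.4738
sigma = 1.1392e+06


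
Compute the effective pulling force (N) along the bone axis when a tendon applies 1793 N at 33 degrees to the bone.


F_eff = F_tendon * cos(theta)
theta = 33 deg = 0.5760 rad
cos(theta) = 0.8387
F_eff = 1793 * 0.8387
F_eff = 1503.7363


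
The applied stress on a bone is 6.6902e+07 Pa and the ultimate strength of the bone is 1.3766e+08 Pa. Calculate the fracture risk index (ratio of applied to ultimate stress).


FRI = applied / ultimate
FRI = 6.6902e+07 / 1.3766e+08
FRI = 0.4860


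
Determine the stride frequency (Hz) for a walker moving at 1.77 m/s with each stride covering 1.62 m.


f = v / stride_length
f = 1.77 / 1.62
f = 1.0926


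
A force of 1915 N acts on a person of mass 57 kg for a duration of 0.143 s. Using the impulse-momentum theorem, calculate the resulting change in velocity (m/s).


J = F * dt = 1915 * 0.143 = 273.8450 N*s
delta_v = J / m
delta_v = 273.8450 / 57
delta_v = 4.8043


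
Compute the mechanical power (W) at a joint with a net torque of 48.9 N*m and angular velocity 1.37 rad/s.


P = M * omega
P = 48.9 * 1.37
P = 66.9930


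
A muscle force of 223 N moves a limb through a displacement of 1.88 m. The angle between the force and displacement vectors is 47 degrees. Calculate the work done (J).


W = F * d * cos(theta)
theta = 47 deg = 0.8203 rad
cos(theta) = 0.6820
W = 223 * 1.88 * 0.6820
W = 285.9210


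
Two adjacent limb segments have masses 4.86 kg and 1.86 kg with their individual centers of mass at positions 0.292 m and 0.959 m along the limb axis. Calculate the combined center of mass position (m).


COM = (m1*x1 + m2*x2) / (m1 + m2)
COM = (4.86*0.292 + 1.86*0.959) / (4.86 + 1.86)
Numerator = 3.2029
Denominator = 6.7200
COM = 0.4766


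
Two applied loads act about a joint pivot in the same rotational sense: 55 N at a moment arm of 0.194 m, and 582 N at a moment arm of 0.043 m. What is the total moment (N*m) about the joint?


M = F1 * d1 + F2 * d2
M = 55 * 0.194 + 582 * 0.043
M = 10.6700 + 25.0260
M = 35.6960


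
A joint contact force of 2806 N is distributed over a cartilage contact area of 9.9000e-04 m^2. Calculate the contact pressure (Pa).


P = F / A
P = 2806 / 9.9000e-04
P = 2.8343e+06


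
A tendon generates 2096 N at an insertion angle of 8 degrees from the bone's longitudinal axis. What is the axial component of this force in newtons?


F_eff = F_tendon * cos(theta)
theta = 8 deg = 0.1396 rad
cos(theta) = 0.9903
F_eff = 2096 * 0.9903
F_eff = 2075.6019


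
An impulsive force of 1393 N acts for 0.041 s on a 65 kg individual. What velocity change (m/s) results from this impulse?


J = F * dt = 1393 * 0.041 = 57.1130 N*s
delta_v = J / m
delta_v = 57.1130 / 65
delta_v = 0.8787


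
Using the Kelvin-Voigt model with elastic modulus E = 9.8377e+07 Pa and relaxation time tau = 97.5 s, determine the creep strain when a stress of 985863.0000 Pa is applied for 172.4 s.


epsilon(t) = (sigma/E) * (1 - exp(-t/tau))
sigma/E = 985863.0000 / 9.8377e+07 = 0.0100
exp(-t/tau) = exp(-172.4 / 97.5) = 0.1706
epsilon = 0.0100 * (1 - 0.1706)
epsilon = 0.0083


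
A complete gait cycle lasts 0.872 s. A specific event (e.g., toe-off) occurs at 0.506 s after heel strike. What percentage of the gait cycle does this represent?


pct = (event_time / cycle_time) * 100
pct = (0.506 / 0.872) * 100
ratio = 0.5803
pct = 58.0275


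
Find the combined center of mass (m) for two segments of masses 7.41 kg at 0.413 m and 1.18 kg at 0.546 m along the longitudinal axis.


COM = (m1*x1 + m2*x2) / (m1 + m2)
COM = (7.41*0.413 + 1.18*0.546) / (7.41 + 1.18)
Numerator = 3.7046
Denominator = 8.5900
COM = 0.4313


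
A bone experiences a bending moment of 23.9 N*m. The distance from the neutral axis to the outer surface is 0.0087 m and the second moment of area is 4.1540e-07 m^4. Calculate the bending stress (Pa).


sigma = M * c / I
sigma = 23.9 * 0.0087 / 4.1540e-07
M * c = 0.2079
sigma = 500553.6832


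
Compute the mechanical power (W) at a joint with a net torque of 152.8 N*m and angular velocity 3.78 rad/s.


P = M * omega
P = 152.8 * 3.78
P = 577.5840


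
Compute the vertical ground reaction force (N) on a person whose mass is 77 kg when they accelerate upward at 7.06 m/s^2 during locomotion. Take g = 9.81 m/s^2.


GRF = m * (g + a)
GRF = 77 * (9.81 + 7.06)
GRF = 77 * 16.8700
GRF = 1298.9900


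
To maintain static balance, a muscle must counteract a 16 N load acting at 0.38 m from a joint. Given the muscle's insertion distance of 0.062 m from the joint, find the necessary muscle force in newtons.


F_muscle = W * d_load / d_muscle
F_muscle = 16 * 0.38 / 0.062
Numerator = 6.0800
F_muscle = 98.0645


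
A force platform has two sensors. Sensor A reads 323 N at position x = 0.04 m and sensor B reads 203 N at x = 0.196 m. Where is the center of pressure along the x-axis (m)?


COP_x = (F1*x1 + F2*x2) / (F1 + F2)
COP_x = (323*0.04 + 203*0.196) / (323 + 203)
Numerator = 52.7080
Denominator = 526
COP_x = 0.1002


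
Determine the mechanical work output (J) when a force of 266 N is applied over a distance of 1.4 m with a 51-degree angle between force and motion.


W = F * d * cos(theta)
theta = 51 deg = 0.8901 rad
cos(theta) = 0.6293
W = 266 * 1.4 * 0.6293
W = 234.3589


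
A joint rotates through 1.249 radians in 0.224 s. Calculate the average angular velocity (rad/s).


omega = delta_theta / delta_t
omega = 1.249 / 0.224
omega = 5.5759


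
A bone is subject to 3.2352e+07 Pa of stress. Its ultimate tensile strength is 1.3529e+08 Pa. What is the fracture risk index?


FRI = applied / ultimate
FRI = 3.2352e+07 / 1.3529e+08
FRI = 0.2391


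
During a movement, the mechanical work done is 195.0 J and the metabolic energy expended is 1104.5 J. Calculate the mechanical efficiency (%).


eta = (W_mech / E_meta) * 100
eta = (195.0 / 1104.5) * 100
ratio = 0.1766
eta = 17.6550


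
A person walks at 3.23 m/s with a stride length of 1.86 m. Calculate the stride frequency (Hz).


f = v / stride_length
f = 3.23 / 1.86
f = 1.7366


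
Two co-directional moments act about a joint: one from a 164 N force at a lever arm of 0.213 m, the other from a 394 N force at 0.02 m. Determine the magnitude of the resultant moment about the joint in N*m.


M = F1 * d1 + F2 * d2
M = 164 * 0.213 + 394 * 0.02
M = 34.9320 + 7.8800
M = 42.8120


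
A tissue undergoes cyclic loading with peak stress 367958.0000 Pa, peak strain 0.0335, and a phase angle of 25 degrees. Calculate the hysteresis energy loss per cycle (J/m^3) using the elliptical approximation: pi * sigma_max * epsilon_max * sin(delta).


E_loss = pi * sigma_max * epsilon_max * sin(delta)
delta = 25 deg = 0.4363 rad
sin(delta) = 0.4226
E_loss = pi * 367958.0000 * 0.0335 * 0.4226
E_loss = 16365.9488


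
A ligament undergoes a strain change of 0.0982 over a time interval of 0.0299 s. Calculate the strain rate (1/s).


strain_rate = delta_strain / delta_t
strain_rate = 0.0982 / 0.0299
strain_rate = 3.2843


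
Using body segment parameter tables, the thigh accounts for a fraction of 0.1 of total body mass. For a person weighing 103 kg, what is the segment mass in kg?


m_segment = body_mass * fraction
m_segment = 103 * 0.1
m_segment = 10.3000


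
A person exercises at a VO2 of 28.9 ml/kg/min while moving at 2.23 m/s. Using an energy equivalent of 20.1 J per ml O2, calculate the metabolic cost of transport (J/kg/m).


Power per kg = VO2 * 20.1 / 60
Power per kg = 28.9 * 20.1 / 60 = 9.6815 W/kg
Cost = power_per_kg / speed
Cost = 9.6815 / 2.23
Cost = 4.3415


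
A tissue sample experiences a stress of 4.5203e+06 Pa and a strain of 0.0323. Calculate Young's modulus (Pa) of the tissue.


E = stress / strain
E = 4.5203e+06 / 0.0323
E = 1.3995e+08


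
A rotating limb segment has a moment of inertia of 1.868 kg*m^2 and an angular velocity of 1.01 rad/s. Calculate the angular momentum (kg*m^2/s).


L = I * omega
L = 1.868 * 1.01
L = 1.8867


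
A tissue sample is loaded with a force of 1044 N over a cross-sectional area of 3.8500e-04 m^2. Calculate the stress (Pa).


stress = F / A
stress = 1044 / 3.8500e-04
stress = 2.7117e+06


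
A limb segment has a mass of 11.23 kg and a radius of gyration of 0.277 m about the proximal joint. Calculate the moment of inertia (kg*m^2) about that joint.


I = m * k^2
I = 11.23 * 0.277^2
k^2 = 0.0767
I = 0.8617


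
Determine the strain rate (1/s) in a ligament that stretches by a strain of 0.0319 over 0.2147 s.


strain_rate = delta_strain / delta_t
strain_rate = 0.0319 / 0.2147
strain_rate = 0.1486


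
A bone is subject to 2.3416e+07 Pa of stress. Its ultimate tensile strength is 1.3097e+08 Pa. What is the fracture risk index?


FRI = applied / ultimate
FRI = 2.3416e+07 / 1.3097e+08
FRI = 0.1788


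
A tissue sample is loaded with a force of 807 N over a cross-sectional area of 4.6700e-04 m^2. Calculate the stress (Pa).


stress = F / A
stress = 807 / 4.6700e-04
stress = 1.7281e+06


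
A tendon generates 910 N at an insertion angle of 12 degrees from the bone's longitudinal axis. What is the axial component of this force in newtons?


F_eff = F_tendon * cos(theta)
theta = 12 deg = 0.2094 rad
cos(theta) = 0.9781
F_eff = 910 * 0.9781
F_eff = 890.1143


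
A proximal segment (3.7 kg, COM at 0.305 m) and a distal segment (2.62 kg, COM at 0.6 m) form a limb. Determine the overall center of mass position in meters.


COM = (m1*x1 + m2*x2) / (m1 + m2)
COM = (3.7*0.305 + 2.62*0.6) / (3.7 + 2.62)
Numerator = 2.7005
Denominator = 6.3200
COM = 0.4273


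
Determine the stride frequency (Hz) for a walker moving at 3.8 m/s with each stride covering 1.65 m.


f = v / stride_length
f = 3.8 / 1.65
f = 2.3030


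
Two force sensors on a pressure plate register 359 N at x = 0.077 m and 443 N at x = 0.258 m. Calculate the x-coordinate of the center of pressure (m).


COP_x = (F1*x1 + F2*x2) / (F1 + F2)
COP_x = (359*0.077 + 443*0.258) / (359 + 443)
Numerator = 141.9370
Denominator = 802
COP_x = 0.1770


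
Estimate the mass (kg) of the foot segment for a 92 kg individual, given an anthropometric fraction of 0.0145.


m_segment = body_mass * fraction
m_segment = 92 * 0.0145
m_segment = 1.3340


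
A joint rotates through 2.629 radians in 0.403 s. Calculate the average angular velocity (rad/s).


omega = delta_theta / delta_t
omega = 2.629 / 0.403
omega = 6.5236


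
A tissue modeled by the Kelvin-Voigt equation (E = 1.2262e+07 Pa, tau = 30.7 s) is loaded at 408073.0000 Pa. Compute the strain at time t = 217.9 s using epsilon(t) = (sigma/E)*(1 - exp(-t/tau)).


epsilon(t) = (sigma/E) * (1 - exp(-t/tau))
sigma/E = 408073.0000 / 1.2262e+07 = 0.0333
exp(-t/tau) = exp(-217.9 / 30.7) = 8.2699e-04
epsilon = 0.0333 * (1 - 8.2699e-04)
epsilon = 0.0333


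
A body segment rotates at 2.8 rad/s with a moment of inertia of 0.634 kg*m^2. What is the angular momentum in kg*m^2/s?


L = I * omega
L = 0.634 * 2.8
L = 1.7752


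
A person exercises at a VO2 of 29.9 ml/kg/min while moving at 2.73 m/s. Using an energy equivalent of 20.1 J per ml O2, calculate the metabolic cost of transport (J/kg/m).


Power per kg = VO2 * 20.1 / 60
Power per kg = 29.9 * 20.1 / 60 = 10.0165 W/kg
Cost = power_per_kg / speed
Cost = 10.0165 / 2.73
Cost = 3.6690


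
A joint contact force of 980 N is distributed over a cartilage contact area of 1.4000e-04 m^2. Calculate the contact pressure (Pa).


P = F / A
P = 980 / 1.4000e-04
P = 7.0000e+06


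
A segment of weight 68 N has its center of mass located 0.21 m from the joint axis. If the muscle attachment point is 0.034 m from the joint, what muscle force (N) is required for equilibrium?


F_muscle = W * d_load / d_muscle
F_muscle = 68 * 0.21 / 0.034
Numerator = 14.2800
F_muscle = 420.0000


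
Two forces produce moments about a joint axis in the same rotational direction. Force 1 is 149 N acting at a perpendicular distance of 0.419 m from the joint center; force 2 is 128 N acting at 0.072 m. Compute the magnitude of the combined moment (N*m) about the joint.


M = F1 * d1 + F2 * d2
M = 149 * 0.419 + 128 * 0.072
M = 62.4310 + 9.2160
M = 71.6470
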